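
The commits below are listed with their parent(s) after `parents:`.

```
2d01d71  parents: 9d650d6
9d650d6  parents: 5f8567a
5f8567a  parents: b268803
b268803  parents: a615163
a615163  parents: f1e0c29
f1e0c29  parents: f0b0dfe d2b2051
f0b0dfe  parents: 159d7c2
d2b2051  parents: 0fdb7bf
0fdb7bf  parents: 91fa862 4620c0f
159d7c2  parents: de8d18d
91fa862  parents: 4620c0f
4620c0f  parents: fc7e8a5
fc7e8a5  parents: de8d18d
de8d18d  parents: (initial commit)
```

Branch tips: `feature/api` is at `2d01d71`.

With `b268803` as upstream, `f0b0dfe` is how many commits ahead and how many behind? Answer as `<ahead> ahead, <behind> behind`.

0 ahead, 8 behind

Reachable from f0b0dfe: {159d7c2, de8d18d, f0b0dfe}.
Reachable from b268803: {0fdb7bf, 159d7c2, 4620c0f, 91fa862, a615163, b268803, d2b2051, de8d18d, f0b0dfe, f1e0c29, fc7e8a5}.
Only in f0b0dfe's history (ahead): {} — 0.
Only in b268803's history (behind): {0fdb7bf, 4620c0f, 91fa862, a615163, b268803, d2b2051, f1e0c29, fc7e8a5} — 8.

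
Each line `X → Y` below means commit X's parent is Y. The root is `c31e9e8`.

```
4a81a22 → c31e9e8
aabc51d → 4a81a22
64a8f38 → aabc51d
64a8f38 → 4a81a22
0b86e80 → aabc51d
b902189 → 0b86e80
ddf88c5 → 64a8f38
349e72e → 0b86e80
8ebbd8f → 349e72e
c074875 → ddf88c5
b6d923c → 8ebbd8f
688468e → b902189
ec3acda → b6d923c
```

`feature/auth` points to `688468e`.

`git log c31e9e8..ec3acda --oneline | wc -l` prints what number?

Reachable from ec3acda: {0b86e80, 349e72e, 4a81a22, 8ebbd8f, aabc51d, b6d923c, c31e9e8, ec3acda}.
Reachable from c31e9e8: {c31e9e8}.
In ec3acda's history but not c31e9e8's: {0b86e80, 349e72e, 4a81a22, 8ebbd8f, aabc51d, b6d923c, ec3acda} — 7 commits.

7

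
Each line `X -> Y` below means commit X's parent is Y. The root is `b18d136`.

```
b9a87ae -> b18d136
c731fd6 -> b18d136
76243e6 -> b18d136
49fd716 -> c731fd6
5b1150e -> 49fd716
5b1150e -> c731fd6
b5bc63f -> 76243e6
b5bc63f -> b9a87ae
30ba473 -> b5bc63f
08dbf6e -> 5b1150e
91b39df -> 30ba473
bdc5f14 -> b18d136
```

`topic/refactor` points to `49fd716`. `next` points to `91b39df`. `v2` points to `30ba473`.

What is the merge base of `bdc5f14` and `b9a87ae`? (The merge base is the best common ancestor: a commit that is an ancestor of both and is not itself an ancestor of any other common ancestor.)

b18d136

Ancestors of bdc5f14: {b18d136, bdc5f14}.
Ancestors of b9a87ae: {b18d136, b9a87ae}.
Common ancestors: {b18d136}.
The only common ancestor is b18d136, so it is the merge base.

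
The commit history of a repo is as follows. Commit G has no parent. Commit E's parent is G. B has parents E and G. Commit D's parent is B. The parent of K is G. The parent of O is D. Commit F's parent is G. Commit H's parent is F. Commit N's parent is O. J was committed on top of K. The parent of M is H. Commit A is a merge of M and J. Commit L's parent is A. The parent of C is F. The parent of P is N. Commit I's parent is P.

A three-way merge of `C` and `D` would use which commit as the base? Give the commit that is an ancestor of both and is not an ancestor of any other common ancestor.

Ancestors of C: {C, F, G}.
Ancestors of D: {B, D, E, G}.
Common ancestors: {G}.
The only common ancestor is G, so it is the merge base.

G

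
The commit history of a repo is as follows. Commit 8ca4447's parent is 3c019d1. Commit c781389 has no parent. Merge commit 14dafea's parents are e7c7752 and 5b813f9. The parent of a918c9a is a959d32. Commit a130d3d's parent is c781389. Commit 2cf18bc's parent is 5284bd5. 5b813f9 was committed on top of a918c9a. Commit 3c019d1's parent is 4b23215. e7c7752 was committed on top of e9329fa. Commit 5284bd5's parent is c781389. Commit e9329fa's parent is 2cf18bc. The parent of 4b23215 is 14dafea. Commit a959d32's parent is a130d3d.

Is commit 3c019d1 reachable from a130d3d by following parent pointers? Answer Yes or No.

No

Ancestors of a130d3d: {a130d3d, c781389}.
3c019d1 is not in that set, so it is not an ancestor of a130d3d.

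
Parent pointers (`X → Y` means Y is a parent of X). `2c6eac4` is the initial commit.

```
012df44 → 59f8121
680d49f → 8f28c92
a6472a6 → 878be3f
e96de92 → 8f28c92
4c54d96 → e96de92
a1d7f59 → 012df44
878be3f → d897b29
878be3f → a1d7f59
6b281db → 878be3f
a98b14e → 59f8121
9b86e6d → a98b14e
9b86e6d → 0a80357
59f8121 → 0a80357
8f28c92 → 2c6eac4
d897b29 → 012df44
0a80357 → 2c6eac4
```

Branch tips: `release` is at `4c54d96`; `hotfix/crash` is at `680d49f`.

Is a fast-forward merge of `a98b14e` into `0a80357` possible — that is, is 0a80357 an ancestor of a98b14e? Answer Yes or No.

A fast-forward from 0a80357 to a98b14e is possible iff 0a80357 is an ancestor of a98b14e.
Ancestors of a98b14e: {0a80357, 2c6eac4, 59f8121, a98b14e}.
0a80357 is among them, so fast-forward is possible.

Yes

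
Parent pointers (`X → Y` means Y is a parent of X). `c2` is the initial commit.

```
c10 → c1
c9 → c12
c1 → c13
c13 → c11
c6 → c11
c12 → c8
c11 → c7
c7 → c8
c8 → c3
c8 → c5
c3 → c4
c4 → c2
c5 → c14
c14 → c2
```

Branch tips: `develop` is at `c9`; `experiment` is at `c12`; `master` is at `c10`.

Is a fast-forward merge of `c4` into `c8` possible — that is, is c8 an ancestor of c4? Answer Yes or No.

No

A fast-forward from c8 to c4 is possible iff c8 is an ancestor of c4.
Ancestors of c4: {c2, c4}.
c8 is not among them, so fast-forward is not possible.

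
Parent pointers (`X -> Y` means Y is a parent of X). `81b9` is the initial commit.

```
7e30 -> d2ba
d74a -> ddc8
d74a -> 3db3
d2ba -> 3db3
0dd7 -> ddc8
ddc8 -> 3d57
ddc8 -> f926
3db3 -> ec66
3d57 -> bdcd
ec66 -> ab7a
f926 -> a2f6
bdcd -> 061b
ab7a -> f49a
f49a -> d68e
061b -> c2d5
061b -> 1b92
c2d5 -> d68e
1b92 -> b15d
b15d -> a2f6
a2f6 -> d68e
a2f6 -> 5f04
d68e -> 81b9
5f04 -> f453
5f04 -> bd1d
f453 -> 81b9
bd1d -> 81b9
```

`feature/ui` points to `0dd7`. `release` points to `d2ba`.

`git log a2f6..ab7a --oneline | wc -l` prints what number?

Reachable from ab7a: {81b9, ab7a, d68e, f49a}.
Reachable from a2f6: {5f04, 81b9, a2f6, bd1d, d68e, f453}.
In ab7a's history but not a2f6's: {ab7a, f49a} — 2 commits.

2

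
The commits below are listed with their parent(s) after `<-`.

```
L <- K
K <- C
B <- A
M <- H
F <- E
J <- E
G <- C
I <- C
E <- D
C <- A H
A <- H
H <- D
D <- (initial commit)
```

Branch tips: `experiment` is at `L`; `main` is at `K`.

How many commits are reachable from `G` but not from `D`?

Reachable from G: {A, C, D, G, H}.
Reachable from D: {D}.
In G's history but not D's: {A, C, G, H} — 4 commits.

4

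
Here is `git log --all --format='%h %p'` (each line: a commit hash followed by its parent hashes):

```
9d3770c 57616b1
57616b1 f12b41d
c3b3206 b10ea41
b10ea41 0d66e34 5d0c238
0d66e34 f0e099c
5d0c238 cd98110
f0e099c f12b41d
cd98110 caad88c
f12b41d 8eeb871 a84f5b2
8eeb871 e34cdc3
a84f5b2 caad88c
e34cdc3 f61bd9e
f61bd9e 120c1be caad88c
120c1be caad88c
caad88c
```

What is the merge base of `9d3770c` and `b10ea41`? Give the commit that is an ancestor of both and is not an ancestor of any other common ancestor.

Ancestors of 9d3770c: {120c1be, 57616b1, 8eeb871, 9d3770c, a84f5b2, caad88c, e34cdc3, f12b41d, f61bd9e}.
Ancestors of b10ea41: {0d66e34, 120c1be, 5d0c238, 8eeb871, a84f5b2, b10ea41, caad88c, cd98110, e34cdc3, f0e099c, f12b41d, f61bd9e}.
Common ancestors: {120c1be, 8eeb871, a84f5b2, caad88c, e34cdc3, f12b41d, f61bd9e}.
Among these, f12b41d is not an ancestor of any other common ancestor — it is the merge base.

f12b41d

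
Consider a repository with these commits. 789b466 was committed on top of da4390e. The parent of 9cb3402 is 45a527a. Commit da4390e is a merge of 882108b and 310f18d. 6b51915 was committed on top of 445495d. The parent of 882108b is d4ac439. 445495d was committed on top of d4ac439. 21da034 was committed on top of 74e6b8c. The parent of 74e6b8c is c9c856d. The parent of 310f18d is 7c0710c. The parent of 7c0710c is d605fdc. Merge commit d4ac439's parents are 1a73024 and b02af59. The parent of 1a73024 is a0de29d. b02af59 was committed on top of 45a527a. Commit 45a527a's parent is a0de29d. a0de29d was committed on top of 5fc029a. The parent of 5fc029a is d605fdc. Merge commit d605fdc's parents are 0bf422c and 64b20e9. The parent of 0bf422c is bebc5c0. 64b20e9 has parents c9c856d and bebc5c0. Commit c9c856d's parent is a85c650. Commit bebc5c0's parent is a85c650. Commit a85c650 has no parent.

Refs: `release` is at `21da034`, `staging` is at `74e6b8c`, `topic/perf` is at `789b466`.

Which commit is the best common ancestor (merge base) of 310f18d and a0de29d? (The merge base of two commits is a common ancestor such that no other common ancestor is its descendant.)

Ancestors of 310f18d: {0bf422c, 310f18d, 64b20e9, 7c0710c, a85c650, bebc5c0, c9c856d, d605fdc}.
Ancestors of a0de29d: {0bf422c, 5fc029a, 64b20e9, a0de29d, a85c650, bebc5c0, c9c856d, d605fdc}.
Common ancestors: {0bf422c, 64b20e9, a85c650, bebc5c0, c9c856d, d605fdc}.
Among these, d605fdc is not an ancestor of any other common ancestor — it is the merge base.

d605fdc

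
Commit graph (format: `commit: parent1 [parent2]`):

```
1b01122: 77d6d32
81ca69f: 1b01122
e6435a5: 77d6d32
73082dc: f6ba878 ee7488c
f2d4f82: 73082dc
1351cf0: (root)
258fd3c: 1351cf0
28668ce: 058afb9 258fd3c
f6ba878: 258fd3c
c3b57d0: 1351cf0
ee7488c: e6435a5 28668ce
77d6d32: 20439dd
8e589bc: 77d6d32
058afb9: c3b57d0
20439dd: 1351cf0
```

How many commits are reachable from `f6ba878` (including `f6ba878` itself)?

3

Walking parent pointers from f6ba878: reachable set = {1351cf0, 258fd3c, f6ba878}.
That is 3 commits.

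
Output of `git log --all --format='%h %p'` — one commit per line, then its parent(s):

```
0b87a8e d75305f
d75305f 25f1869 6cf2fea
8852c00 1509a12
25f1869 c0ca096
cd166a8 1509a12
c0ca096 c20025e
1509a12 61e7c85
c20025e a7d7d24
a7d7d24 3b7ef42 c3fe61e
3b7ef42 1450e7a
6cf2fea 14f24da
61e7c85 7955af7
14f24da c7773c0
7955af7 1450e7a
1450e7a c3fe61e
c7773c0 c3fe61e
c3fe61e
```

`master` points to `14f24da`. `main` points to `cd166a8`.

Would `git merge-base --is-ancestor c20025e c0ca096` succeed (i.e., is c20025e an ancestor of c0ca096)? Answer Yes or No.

Ancestors of c0ca096 (commits reachable by following parents): {1450e7a, 3b7ef42, a7d7d24, c0ca096, c20025e, c3fe61e}.
c20025e is in that set, so it is an ancestor of c0ca096.

Yes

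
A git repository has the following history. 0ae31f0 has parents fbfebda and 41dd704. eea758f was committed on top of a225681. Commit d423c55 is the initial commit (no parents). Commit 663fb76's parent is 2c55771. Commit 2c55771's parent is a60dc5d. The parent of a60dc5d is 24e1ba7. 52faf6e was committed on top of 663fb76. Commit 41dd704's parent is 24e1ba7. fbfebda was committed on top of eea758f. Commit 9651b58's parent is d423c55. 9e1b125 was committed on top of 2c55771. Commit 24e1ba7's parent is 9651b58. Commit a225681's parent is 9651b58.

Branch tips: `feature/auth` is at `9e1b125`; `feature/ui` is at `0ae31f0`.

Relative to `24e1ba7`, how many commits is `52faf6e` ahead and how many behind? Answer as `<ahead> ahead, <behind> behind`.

4 ahead, 0 behind

Reachable from 52faf6e: {24e1ba7, 2c55771, 52faf6e, 663fb76, 9651b58, a60dc5d, d423c55}.
Reachable from 24e1ba7: {24e1ba7, 9651b58, d423c55}.
Only in 52faf6e's history (ahead): {2c55771, 52faf6e, 663fb76, a60dc5d} — 4.
Only in 24e1ba7's history (behind): {} — 0.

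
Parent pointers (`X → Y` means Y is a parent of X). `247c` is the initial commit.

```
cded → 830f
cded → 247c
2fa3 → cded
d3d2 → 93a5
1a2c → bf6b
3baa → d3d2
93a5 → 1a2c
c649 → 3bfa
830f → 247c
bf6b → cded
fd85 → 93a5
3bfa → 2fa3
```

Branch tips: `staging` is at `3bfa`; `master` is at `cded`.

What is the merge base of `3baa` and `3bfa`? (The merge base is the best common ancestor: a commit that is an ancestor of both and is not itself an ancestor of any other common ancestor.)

Ancestors of 3baa: {1a2c, 247c, 3baa, 830f, 93a5, bf6b, cded, d3d2}.
Ancestors of 3bfa: {247c, 2fa3, 3bfa, 830f, cded}.
Common ancestors: {247c, 830f, cded}.
Among these, cded is not an ancestor of any other common ancestor — it is the merge base.

cded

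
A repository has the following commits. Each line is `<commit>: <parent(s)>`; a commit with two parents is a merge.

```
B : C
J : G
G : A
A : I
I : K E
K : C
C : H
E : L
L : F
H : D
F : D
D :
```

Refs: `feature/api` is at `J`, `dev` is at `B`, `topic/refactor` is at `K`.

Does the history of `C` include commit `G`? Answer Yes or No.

No

Ancestors of C: {C, D, H}.
G is not in that set, so it is not an ancestor of C.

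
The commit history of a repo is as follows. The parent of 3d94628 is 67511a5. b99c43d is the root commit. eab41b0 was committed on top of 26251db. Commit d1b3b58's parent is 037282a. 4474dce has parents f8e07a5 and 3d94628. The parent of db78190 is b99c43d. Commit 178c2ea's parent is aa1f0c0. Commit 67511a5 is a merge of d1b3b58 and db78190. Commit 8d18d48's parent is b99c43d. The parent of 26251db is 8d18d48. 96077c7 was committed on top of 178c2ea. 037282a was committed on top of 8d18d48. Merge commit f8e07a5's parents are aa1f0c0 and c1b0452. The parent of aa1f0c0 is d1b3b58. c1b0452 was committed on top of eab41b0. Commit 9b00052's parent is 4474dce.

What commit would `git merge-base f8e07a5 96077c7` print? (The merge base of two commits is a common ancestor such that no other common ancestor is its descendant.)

aa1f0c0

Ancestors of f8e07a5: {037282a, 26251db, 8d18d48, aa1f0c0, b99c43d, c1b0452, d1b3b58, eab41b0, f8e07a5}.
Ancestors of 96077c7: {037282a, 178c2ea, 8d18d48, 96077c7, aa1f0c0, b99c43d, d1b3b58}.
Common ancestors: {037282a, 8d18d48, aa1f0c0, b99c43d, d1b3b58}.
Among these, aa1f0c0 is not an ancestor of any other common ancestor — it is the merge base.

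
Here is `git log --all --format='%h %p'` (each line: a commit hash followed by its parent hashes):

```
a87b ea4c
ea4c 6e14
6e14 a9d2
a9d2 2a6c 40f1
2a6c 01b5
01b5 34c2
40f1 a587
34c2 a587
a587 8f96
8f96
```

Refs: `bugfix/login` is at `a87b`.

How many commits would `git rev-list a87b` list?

Walking parent pointers from a87b: reachable set = {01b5, 2a6c, 34c2, 40f1, 6e14, 8f96, a587, a87b, a9d2, ea4c}.
That is 10 commits.

10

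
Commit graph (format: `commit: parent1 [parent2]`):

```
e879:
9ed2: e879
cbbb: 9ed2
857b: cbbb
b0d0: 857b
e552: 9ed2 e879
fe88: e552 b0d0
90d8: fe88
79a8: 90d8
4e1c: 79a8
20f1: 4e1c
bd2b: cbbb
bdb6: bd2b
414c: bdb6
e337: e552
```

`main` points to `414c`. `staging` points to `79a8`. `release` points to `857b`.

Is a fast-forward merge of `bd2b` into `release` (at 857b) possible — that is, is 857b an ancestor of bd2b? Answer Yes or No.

A fast-forward from 857b to bd2b is possible iff 857b is an ancestor of bd2b.
Ancestors of bd2b: {9ed2, bd2b, cbbb, e879}.
857b is not among them, so fast-forward is not possible.

No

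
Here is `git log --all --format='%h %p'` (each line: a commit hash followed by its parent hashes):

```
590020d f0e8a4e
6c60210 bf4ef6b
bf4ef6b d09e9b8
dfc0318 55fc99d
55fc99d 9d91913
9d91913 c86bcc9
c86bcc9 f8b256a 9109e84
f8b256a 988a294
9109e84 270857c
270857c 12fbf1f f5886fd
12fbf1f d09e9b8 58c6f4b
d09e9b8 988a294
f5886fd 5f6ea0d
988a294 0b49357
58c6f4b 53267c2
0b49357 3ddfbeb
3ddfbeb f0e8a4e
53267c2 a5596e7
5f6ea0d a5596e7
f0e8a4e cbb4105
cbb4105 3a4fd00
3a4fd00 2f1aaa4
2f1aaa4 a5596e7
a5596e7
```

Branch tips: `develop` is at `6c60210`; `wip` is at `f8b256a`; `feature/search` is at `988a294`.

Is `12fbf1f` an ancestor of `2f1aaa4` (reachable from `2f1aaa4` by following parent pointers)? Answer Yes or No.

No

Ancestors of 2f1aaa4: {2f1aaa4, a5596e7}.
12fbf1f is not in that set, so it is not an ancestor of 2f1aaa4.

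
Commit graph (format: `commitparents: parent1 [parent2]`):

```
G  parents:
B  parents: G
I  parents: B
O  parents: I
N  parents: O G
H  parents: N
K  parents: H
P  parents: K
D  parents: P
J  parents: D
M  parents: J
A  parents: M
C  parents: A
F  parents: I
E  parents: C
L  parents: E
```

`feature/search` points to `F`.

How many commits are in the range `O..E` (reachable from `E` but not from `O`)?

10

Reachable from E: {A, B, C, D, E, G, H, I, J, K, M, N, O, P}.
Reachable from O: {B, G, I, O}.
In E's history but not O's: {A, C, D, E, H, J, K, M, N, P} — 10 commits.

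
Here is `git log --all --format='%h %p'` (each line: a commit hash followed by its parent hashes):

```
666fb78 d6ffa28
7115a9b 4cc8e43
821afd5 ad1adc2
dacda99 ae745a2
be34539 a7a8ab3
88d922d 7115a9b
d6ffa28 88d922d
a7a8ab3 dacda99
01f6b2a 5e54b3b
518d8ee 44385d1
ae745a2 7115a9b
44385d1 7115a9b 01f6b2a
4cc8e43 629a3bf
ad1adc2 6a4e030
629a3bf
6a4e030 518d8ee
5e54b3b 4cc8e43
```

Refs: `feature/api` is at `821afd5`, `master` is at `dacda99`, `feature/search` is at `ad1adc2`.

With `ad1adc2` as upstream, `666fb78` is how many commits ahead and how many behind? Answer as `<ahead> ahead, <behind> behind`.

Reachable from 666fb78: {4cc8e43, 629a3bf, 666fb78, 7115a9b, 88d922d, d6ffa28}.
Reachable from ad1adc2: {01f6b2a, 44385d1, 4cc8e43, 518d8ee, 5e54b3b, 629a3bf, 6a4e030, 7115a9b, ad1adc2}.
Only in 666fb78's history (ahead): {666fb78, 88d922d, d6ffa28} — 3.
Only in ad1adc2's history (behind): {01f6b2a, 44385d1, 518d8ee, 5e54b3b, 6a4e030, ad1adc2} — 6.

3 ahead, 6 behind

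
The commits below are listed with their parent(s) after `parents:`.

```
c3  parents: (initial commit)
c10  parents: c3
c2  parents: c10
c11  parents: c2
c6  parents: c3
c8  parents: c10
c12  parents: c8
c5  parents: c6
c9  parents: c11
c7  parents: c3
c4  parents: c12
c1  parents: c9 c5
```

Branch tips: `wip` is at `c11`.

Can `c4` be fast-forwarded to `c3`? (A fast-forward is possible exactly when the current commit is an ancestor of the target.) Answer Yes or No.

No

A fast-forward from c4 to c3 is possible iff c4 is an ancestor of c3.
Ancestors of c3: {c3}.
c4 is not among them, so fast-forward is not possible.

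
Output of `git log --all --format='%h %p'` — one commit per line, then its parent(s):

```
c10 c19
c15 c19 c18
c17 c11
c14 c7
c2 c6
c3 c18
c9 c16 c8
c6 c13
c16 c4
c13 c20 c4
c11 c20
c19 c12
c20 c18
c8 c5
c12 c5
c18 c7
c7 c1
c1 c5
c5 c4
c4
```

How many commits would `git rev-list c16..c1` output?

Reachable from c1: {c1, c4, c5}.
Reachable from c16: {c16, c4}.
In c1's history but not c16's: {c1, c5} — 2 commits.

2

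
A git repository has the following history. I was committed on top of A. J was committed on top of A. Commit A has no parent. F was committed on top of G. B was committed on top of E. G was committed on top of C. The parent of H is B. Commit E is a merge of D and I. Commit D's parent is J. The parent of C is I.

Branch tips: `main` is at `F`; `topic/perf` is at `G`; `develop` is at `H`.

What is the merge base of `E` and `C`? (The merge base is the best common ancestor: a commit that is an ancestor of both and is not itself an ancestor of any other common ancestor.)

I

Ancestors of E: {A, D, E, I, J}.
Ancestors of C: {A, C, I}.
Common ancestors: {A, I}.
Among these, I is not an ancestor of any other common ancestor — it is the merge base.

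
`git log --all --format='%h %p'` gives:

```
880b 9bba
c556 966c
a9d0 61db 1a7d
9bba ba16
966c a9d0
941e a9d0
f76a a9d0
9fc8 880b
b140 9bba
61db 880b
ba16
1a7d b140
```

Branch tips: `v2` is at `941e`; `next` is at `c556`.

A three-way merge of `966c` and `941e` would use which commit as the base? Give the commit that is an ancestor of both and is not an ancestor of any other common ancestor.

a9d0

Ancestors of 966c: {1a7d, 61db, 880b, 966c, 9bba, a9d0, b140, ba16}.
Ancestors of 941e: {1a7d, 61db, 880b, 941e, 9bba, a9d0, b140, ba16}.
Common ancestors: {1a7d, 61db, 880b, 9bba, a9d0, b140, ba16}.
Among these, a9d0 is not an ancestor of any other common ancestor — it is the merge base.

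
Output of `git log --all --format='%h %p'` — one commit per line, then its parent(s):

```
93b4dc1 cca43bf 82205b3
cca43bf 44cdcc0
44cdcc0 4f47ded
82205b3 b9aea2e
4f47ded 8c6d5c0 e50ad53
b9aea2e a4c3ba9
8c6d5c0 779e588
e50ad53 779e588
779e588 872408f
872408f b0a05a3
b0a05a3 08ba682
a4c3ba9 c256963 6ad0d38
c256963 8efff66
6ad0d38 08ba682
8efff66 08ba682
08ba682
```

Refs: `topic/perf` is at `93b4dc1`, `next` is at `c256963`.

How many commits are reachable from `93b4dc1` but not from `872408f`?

13

Reachable from 93b4dc1: {08ba682, 44cdcc0, 4f47ded, 6ad0d38, 779e588, 82205b3, 872408f, 8c6d5c0, 8efff66, 93b4dc1, a4c3ba9, b0a05a3, b9aea2e, c256963, cca43bf, e50ad53}.
Reachable from 872408f: {08ba682, 872408f, b0a05a3}.
In 93b4dc1's history but not 872408f's: {44cdcc0, 4f47ded, 6ad0d38, 779e588, 82205b3, 8c6d5c0, 8efff66, 93b4dc1, a4c3ba9, b9aea2e, c256963, cca43bf, e50ad53} — 13 commits.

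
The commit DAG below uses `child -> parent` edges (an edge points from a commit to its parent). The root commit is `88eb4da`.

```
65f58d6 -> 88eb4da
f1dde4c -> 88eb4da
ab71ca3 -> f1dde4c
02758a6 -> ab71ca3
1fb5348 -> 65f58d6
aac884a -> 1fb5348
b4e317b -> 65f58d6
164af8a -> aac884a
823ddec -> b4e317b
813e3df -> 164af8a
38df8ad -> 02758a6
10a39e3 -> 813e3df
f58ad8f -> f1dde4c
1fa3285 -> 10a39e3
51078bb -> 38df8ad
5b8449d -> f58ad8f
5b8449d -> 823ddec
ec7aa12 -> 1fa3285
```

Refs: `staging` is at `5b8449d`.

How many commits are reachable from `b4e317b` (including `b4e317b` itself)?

3

Walking parent pointers from b4e317b: reachable set = {65f58d6, 88eb4da, b4e317b}.
That is 3 commits.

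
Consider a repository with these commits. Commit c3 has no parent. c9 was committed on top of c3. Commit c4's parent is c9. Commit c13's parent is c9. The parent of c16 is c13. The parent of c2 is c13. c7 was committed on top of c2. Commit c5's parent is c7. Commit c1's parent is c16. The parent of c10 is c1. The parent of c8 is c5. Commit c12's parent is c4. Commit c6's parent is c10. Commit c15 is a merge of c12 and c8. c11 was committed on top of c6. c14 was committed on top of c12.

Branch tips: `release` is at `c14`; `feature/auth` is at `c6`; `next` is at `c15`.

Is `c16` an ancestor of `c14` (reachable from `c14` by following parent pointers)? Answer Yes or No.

Ancestors of c14: {c12, c14, c3, c4, c9}.
c16 is not in that set, so it is not an ancestor of c14.

No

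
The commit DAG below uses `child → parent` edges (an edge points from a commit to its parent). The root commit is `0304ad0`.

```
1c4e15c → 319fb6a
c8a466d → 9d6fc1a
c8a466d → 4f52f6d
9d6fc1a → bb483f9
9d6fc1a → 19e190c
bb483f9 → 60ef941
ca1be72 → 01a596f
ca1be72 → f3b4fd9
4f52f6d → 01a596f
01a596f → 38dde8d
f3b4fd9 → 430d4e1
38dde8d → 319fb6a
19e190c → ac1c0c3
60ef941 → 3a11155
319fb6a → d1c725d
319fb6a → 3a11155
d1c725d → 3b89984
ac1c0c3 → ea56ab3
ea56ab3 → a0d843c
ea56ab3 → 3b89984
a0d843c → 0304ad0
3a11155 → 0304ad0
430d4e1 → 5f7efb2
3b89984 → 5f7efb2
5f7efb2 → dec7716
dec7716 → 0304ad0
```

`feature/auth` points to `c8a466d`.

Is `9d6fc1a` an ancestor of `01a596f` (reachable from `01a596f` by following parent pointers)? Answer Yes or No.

Ancestors of 01a596f: {01a596f, 0304ad0, 319fb6a, 38dde8d, 3a11155, 3b89984, 5f7efb2, d1c725d, dec7716}.
9d6fc1a is not in that set, so it is not an ancestor of 01a596f.

No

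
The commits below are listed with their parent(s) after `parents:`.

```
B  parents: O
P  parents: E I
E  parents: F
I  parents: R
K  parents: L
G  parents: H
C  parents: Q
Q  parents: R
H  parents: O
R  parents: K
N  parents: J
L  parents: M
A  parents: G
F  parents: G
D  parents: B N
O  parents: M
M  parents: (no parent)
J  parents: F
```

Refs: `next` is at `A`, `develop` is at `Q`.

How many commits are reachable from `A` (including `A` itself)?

Walking parent pointers from A: reachable set = {A, G, H, M, O}.
That is 5 commits.

5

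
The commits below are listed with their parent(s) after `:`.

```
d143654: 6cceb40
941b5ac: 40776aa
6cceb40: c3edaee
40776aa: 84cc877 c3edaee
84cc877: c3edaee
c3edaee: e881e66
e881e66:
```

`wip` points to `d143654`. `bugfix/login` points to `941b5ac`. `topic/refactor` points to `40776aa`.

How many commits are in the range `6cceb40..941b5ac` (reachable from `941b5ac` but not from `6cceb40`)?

Reachable from 941b5ac: {40776aa, 84cc877, 941b5ac, c3edaee, e881e66}.
Reachable from 6cceb40: {6cceb40, c3edaee, e881e66}.
In 941b5ac's history but not 6cceb40's: {40776aa, 84cc877, 941b5ac} — 3 commits.

3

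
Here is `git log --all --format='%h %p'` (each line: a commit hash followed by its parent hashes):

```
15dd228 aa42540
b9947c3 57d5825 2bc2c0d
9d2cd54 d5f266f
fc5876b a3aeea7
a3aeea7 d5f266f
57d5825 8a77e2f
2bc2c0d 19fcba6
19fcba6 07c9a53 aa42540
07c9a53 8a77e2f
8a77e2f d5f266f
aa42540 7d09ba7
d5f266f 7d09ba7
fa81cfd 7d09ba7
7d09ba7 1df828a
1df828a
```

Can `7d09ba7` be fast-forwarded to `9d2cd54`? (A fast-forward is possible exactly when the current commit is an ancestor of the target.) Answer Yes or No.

A fast-forward from 7d09ba7 to 9d2cd54 is possible iff 7d09ba7 is an ancestor of 9d2cd54.
Ancestors of 9d2cd54: {1df828a, 7d09ba7, 9d2cd54, d5f266f}.
7d09ba7 is among them, so fast-forward is possible.

Yes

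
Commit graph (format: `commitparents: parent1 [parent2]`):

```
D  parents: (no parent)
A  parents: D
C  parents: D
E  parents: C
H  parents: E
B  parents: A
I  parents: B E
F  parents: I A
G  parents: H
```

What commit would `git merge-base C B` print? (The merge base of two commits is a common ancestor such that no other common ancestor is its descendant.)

D

Ancestors of C: {C, D}.
Ancestors of B: {A, B, D}.
Common ancestors: {D}.
The only common ancestor is D, so it is the merge base.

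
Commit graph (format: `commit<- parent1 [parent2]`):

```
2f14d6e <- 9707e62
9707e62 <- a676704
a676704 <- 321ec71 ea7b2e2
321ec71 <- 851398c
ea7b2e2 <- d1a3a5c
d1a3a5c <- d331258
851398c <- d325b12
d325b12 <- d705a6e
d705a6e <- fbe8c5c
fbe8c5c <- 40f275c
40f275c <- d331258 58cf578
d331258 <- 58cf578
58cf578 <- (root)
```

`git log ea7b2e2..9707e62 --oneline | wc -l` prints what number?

Reachable from 9707e62: {321ec71, 40f275c, 58cf578, 851398c, 9707e62, a676704, d1a3a5c, d325b12, d331258, d705a6e, ea7b2e2, fbe8c5c}.
Reachable from ea7b2e2: {58cf578, d1a3a5c, d331258, ea7b2e2}.
In 9707e62's history but not ea7b2e2's: {321ec71, 40f275c, 851398c, 9707e62, a676704, d325b12, d705a6e, fbe8c5c} — 8 commits.

8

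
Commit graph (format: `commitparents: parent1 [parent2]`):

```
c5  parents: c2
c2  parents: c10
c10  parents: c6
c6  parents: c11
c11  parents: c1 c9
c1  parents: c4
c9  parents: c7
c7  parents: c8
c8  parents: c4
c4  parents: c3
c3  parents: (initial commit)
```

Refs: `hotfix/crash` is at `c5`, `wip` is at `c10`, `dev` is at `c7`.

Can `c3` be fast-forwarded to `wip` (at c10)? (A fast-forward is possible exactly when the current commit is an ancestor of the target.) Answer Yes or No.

Yes

A fast-forward from c3 to c10 is possible iff c3 is an ancestor of c10.
Ancestors of c10: {c1, c10, c11, c3, c4, c6, c7, c8, c9}.
c3 is among them, so fast-forward is possible.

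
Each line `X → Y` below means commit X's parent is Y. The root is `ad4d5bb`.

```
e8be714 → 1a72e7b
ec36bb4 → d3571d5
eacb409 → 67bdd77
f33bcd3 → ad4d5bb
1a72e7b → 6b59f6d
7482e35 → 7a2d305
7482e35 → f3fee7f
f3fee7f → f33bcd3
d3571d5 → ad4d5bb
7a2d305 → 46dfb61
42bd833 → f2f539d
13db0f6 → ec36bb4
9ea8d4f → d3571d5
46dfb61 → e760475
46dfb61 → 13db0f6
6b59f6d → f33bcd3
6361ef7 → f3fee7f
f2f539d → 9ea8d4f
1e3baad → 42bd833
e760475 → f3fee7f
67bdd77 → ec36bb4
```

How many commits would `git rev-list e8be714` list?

5

Walking parent pointers from e8be714: reachable set = {1a72e7b, 6b59f6d, ad4d5bb, e8be714, f33bcd3}.
That is 5 commits.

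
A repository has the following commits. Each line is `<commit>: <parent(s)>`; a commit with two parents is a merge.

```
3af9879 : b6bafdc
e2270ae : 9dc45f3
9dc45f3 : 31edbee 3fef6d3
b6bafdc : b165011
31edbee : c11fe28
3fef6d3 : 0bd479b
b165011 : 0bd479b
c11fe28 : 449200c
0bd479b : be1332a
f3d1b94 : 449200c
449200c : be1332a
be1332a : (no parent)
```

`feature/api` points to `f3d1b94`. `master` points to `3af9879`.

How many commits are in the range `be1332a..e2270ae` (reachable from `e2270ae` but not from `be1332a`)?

7

Reachable from e2270ae: {0bd479b, 31edbee, 3fef6d3, 449200c, 9dc45f3, be1332a, c11fe28, e2270ae}.
Reachable from be1332a: {be1332a}.
In e2270ae's history but not be1332a's: {0bd479b, 31edbee, 3fef6d3, 449200c, 9dc45f3, c11fe28, e2270ae} — 7 commits.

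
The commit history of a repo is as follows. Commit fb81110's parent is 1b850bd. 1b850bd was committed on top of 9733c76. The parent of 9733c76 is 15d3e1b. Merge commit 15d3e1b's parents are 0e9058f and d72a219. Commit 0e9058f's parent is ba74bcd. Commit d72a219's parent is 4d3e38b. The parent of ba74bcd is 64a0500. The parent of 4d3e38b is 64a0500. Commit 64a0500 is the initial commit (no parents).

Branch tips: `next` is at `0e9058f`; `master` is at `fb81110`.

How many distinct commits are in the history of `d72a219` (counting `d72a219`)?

Walking parent pointers from d72a219: reachable set = {4d3e38b, 64a0500, d72a219}.
That is 3 commits.

3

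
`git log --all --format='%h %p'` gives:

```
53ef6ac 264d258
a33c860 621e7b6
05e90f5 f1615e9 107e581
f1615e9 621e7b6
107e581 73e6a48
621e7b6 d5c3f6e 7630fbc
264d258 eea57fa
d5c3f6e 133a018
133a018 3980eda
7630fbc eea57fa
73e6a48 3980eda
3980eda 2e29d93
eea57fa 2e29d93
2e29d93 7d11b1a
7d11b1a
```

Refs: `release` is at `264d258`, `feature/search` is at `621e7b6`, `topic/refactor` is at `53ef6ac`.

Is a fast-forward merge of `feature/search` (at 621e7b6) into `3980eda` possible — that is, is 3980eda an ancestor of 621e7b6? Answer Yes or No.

A fast-forward from 3980eda to 621e7b6 is possible iff 3980eda is an ancestor of 621e7b6.
Ancestors of 621e7b6: {133a018, 2e29d93, 3980eda, 621e7b6, 7630fbc, 7d11b1a, d5c3f6e, eea57fa}.
3980eda is among them, so fast-forward is possible.

Yes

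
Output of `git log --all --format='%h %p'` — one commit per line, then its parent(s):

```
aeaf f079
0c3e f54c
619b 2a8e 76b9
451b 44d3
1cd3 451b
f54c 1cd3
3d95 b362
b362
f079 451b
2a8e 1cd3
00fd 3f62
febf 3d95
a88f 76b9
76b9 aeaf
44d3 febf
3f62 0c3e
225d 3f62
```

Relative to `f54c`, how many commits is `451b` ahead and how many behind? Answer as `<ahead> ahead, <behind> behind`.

Reachable from 451b: {3d95, 44d3, 451b, b362, febf}.
Reachable from f54c: {1cd3, 3d95, 44d3, 451b, b362, f54c, febf}.
Only in 451b's history (ahead): {} — 0.
Only in f54c's history (behind): {1cd3, f54c} — 2.

0 ahead, 2 behind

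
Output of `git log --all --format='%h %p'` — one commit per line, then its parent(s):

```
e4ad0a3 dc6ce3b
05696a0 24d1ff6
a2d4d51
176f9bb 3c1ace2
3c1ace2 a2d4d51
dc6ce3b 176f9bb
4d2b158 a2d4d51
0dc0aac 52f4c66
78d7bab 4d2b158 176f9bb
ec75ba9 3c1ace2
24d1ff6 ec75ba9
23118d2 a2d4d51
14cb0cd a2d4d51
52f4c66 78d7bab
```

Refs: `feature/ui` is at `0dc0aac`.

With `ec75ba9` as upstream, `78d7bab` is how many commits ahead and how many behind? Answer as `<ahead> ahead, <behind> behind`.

Reachable from 78d7bab: {176f9bb, 3c1ace2, 4d2b158, 78d7bab, a2d4d51}.
Reachable from ec75ba9: {3c1ace2, a2d4d51, ec75ba9}.
Only in 78d7bab's history (ahead): {176f9bb, 4d2b158, 78d7bab} — 3.
Only in ec75ba9's history (behind): {ec75ba9} — 1.

3 ahead, 1 behind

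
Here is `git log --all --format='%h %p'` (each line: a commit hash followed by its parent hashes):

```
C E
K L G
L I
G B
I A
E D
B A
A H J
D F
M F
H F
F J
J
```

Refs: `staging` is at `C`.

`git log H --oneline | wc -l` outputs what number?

Walking parent pointers from H: reachable set = {F, H, J}.
That is 3 commits.

3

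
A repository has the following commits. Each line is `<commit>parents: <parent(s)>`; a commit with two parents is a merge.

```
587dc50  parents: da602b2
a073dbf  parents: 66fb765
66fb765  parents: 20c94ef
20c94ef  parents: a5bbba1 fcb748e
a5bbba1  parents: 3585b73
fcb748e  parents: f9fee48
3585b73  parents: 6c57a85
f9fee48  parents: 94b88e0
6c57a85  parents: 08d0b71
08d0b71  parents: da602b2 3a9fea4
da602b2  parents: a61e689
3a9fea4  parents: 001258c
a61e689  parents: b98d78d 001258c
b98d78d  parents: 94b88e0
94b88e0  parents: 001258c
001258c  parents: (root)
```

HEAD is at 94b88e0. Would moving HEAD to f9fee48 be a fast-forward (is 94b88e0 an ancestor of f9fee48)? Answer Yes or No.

Yes

A fast-forward from 94b88e0 to f9fee48 is possible iff 94b88e0 is an ancestor of f9fee48.
Ancestors of f9fee48: {001258c, 94b88e0, f9fee48}.
94b88e0 is among them, so fast-forward is possible.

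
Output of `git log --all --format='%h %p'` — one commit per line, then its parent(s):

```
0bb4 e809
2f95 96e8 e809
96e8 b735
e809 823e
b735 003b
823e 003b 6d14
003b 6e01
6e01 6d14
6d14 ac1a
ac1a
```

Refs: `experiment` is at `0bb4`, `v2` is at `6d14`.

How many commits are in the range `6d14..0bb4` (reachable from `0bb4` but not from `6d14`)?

5

Reachable from 0bb4: {003b, 0bb4, 6d14, 6e01, 823e, ac1a, e809}.
Reachable from 6d14: {6d14, ac1a}.
In 0bb4's history but not 6d14's: {003b, 0bb4, 6e01, 823e, e809} — 5 commits.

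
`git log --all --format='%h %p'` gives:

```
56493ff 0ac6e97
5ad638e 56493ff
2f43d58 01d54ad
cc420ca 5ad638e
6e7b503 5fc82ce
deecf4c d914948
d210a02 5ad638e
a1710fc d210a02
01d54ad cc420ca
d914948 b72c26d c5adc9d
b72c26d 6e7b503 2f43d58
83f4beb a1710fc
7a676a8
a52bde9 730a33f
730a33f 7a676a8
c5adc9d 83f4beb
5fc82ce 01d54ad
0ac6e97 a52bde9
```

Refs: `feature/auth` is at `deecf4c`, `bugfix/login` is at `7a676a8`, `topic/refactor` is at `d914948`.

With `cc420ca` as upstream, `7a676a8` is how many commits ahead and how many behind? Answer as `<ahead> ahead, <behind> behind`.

0 ahead, 6 behind

Reachable from 7a676a8: {7a676a8}.
Reachable from cc420ca: {0ac6e97, 56493ff, 5ad638e, 730a33f, 7a676a8, a52bde9, cc420ca}.
Only in 7a676a8's history (ahead): {} — 0.
Only in cc420ca's history (behind): {0ac6e97, 56493ff, 5ad638e, 730a33f, a52bde9, cc420ca} — 6.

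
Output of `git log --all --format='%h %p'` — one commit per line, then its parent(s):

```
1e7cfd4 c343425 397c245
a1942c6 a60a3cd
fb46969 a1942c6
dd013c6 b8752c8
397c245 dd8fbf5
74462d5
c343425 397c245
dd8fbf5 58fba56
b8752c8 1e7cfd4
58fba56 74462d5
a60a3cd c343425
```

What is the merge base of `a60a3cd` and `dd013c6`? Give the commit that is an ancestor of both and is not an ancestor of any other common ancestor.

Ancestors of a60a3cd: {397c245, 58fba56, 74462d5, a60a3cd, c343425, dd8fbf5}.
Ancestors of dd013c6: {1e7cfd4, 397c245, 58fba56, 74462d5, b8752c8, c343425, dd013c6, dd8fbf5}.
Common ancestors: {397c245, 58fba56, 74462d5, c343425, dd8fbf5}.
Among these, c343425 is not an ancestor of any other common ancestor — it is the merge base.

c343425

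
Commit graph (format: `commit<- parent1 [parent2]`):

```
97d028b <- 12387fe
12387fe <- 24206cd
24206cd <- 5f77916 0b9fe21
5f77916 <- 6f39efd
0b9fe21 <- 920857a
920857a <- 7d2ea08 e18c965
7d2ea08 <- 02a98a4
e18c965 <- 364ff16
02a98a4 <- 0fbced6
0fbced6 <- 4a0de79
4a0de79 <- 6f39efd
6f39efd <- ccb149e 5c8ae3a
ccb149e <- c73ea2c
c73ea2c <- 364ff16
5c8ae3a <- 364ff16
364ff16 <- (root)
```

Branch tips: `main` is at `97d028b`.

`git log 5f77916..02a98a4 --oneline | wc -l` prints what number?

3

Reachable from 02a98a4: {02a98a4, 0fbced6, 364ff16, 4a0de79, 5c8ae3a, 6f39efd, c73ea2c, ccb149e}.
Reachable from 5f77916: {364ff16, 5c8ae3a, 5f77916, 6f39efd, c73ea2c, ccb149e}.
In 02a98a4's history but not 5f77916's: {02a98a4, 0fbced6, 4a0de79} — 3 commits.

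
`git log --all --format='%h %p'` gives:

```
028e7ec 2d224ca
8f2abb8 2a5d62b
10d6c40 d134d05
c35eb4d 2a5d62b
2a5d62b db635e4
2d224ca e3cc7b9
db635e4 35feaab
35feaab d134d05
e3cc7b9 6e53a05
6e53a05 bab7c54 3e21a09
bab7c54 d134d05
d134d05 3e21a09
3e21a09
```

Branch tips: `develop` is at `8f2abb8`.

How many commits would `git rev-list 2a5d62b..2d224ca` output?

4

Reachable from 2d224ca: {2d224ca, 3e21a09, 6e53a05, bab7c54, d134d05, e3cc7b9}.
Reachable from 2a5d62b: {2a5d62b, 35feaab, 3e21a09, d134d05, db635e4}.
In 2d224ca's history but not 2a5d62b's: {2d224ca, 6e53a05, bab7c54, e3cc7b9} — 4 commits.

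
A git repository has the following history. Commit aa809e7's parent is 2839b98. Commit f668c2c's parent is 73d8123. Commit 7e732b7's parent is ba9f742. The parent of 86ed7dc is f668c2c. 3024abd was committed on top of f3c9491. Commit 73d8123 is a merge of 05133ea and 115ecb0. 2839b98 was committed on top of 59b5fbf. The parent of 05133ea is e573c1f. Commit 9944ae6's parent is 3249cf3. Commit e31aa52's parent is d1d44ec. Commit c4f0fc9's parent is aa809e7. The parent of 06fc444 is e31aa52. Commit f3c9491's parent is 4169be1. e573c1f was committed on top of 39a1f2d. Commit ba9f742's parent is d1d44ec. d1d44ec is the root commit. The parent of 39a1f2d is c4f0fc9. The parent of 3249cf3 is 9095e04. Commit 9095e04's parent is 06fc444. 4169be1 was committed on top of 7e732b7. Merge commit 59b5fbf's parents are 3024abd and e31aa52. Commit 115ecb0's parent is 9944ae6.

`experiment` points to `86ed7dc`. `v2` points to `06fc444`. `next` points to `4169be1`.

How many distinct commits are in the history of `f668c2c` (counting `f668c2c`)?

Walking parent pointers from f668c2c: reachable set = {05133ea, 06fc444, 115ecb0, 2839b98, 3024abd, 3249cf3, 39a1f2d, 4169be1, 59b5fbf, 73d8123, 7e732b7, 9095e04, 9944ae6, aa809e7, ba9f742, c4f0fc9, d1d44ec, e31aa52, e573c1f, f3c9491, f668c2c}.
That is 21 commits.

21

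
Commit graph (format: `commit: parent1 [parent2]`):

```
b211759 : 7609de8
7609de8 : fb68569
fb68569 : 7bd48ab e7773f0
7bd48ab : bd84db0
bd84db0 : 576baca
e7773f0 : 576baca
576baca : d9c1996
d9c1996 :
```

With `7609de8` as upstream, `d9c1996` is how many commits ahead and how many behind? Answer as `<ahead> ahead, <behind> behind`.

0 ahead, 6 behind

Reachable from d9c1996: {d9c1996}.
Reachable from 7609de8: {576baca, 7609de8, 7bd48ab, bd84db0, d9c1996, e7773f0, fb68569}.
Only in d9c1996's history (ahead): {} — 0.
Only in 7609de8's history (behind): {576baca, 7609de8, 7bd48ab, bd84db0, e7773f0, fb68569} — 6.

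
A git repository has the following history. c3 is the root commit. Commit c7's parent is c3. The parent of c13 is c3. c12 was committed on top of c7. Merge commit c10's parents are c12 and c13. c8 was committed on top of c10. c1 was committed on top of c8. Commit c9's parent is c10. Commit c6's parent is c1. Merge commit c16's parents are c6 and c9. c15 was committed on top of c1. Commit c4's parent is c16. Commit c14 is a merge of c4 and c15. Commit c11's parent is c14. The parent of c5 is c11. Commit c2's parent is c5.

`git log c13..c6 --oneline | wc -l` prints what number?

6

Reachable from c6: {c1, c10, c12, c13, c3, c6, c7, c8}.
Reachable from c13: {c13, c3}.
In c6's history but not c13's: {c1, c10, c12, c6, c7, c8} — 6 commits.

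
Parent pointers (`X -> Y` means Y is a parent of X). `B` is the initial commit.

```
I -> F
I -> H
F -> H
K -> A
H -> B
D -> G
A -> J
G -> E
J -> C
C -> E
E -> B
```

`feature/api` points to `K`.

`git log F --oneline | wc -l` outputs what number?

3

Walking parent pointers from F: reachable set = {B, F, H}.
That is 3 commits.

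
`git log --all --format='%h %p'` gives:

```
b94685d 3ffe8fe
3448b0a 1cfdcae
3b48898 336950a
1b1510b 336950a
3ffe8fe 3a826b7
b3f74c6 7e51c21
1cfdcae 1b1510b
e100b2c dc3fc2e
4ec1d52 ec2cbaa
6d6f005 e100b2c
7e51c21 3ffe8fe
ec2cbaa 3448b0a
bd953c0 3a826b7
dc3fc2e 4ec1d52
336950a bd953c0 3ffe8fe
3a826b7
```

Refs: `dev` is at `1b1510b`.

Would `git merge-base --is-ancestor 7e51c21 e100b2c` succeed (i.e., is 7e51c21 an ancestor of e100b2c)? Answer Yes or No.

Ancestors of e100b2c: {1b1510b, 1cfdcae, 336950a, 3448b0a, 3a826b7, 3ffe8fe, 4ec1d52, bd953c0, dc3fc2e, e100b2c, ec2cbaa}.
7e51c21 is not in that set, so it is not an ancestor of e100b2c.

No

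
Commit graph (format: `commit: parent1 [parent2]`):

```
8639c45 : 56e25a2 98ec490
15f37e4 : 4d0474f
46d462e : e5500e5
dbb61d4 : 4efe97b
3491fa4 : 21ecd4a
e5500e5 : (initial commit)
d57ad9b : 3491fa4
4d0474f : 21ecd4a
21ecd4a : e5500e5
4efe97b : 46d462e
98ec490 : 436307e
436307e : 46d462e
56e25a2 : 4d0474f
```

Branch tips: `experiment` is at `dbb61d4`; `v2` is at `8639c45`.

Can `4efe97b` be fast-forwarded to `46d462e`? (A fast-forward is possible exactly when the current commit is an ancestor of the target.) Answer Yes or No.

No

A fast-forward from 4efe97b to 46d462e is possible iff 4efe97b is an ancestor of 46d462e.
Ancestors of 46d462e: {46d462e, e5500e5}.
4efe97b is not among them, so fast-forward is not possible.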